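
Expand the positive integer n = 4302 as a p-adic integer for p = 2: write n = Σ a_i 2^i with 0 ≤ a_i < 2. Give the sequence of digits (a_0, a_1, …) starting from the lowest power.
(a_0, a_1, …) = (0, 1, 1, 1, 0, 0, 1, 1, 0, 0, 0, 0, 1)

Repeated division by 2 gives the digits low-to-high: 4302 = 1·2^1 + 1·2^2 + 1·2^3 + 1·2^6 + 1·2^7 + 1·2^12. Digit sequence: (0, 1, 1, 1, 0, 0, 1, 1, 0, 0, 0, 0, 1).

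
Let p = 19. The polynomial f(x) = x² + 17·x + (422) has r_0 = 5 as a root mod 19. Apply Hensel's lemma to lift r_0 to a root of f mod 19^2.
r_1 = 119 (mod 361)

Hensel: r_{i+1} = r_i − f(r_i)·(f′(r_i))^{-1} mod 19^{i+2}, f′(x) = 2x + 17. Iterate:
  r_0 = 5 (mod 19)
  r_1 = 119 (mod 361)
Final: r = 119 satisfies f(r) ≡ 0 mod 19^2.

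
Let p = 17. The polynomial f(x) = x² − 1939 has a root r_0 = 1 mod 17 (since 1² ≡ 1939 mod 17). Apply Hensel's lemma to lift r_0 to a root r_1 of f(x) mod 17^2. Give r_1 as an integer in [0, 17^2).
r_1 = 103 (mod 289)

Hensel's recurrence: r_{i+1} = r_i − f(r_i)·(f′(r_i))^{-1} mod 17^{i+2}, with f′(x) = 2x. Iterate:
  r_0 = 1 (mod 17)
  r_1 = 103 (mod 289)
Final: r_1 = 103, and one checks f(r_1) ≡ 0 mod 17^2.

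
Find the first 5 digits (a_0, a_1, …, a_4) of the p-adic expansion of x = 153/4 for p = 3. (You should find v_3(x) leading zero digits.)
(a_0, …, a_4) = (0, 0, 2, 0, 1)

v_3(153/4) = 2, so a_0 = ... = a_1 = 0. Factor out: x = 3^2 · u with u = 17/4 a unit in ℤ_3. Expand u iteratively via a_{v+i} = u_i mod 3, u_{i+1} = (u_i − a_{v+i})/3:
  u_0 = 17/4;  a_2 = 2;  u_1 = (u_0 − 2)/3 = 3/4
  u_1 = 3/4;  a_3 = 0;  u_2 = (u_1 − 0)/3 = 1/4
  u_2 = 1/4;  a_4 = 1;  u_3 = (u_2 − 1)/3 = -1/4
Digits: (0, 0, 2, 0, 1).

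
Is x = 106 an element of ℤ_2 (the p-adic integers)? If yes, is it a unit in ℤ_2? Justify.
x ∈ ℤ_2 but not a unit; v_2(x) = 1 > 0

ℤ_2 = {x ∈ ℚ_2 : v_2(x) ≥ 0} and ℤ_2^× = {x ∈ ℤ_2 : v_2(x) = 0}. Here v_2(106) = v_2(num) − v_2(den) = 1; compare against these criteria.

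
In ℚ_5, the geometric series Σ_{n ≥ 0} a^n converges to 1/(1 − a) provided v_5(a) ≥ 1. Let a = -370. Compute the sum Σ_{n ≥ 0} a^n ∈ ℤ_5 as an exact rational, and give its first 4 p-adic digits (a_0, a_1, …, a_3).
Σ a^n = 1/(1 − a) = 1/371;  first 4 digits = (1, 1, 1, 3)

v_5(a) = 1 ≥ 1, so the series converges in ℤ_5 to 1/(1 − a) = 1/(1 − (-370)) = 1/371. Expand this rational in ℤ_5: compute digits iteratively via d_i = x_i mod 5, x_{i+1} = (x_i − d_i)/5. The first 4 digits are (1, 1, 1, 3).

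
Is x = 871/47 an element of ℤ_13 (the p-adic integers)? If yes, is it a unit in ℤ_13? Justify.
x ∈ ℤ_13 but not a unit; v_13(x) = 1 > 0

ℤ_13 = {x ∈ ℚ_13 : v_13(x) ≥ 0} and ℤ_13^× = {x ∈ ℤ_13 : v_13(x) = 0}. Here v_13(871/47) = v_13(num) − v_13(den) = 1; compare against these criteria.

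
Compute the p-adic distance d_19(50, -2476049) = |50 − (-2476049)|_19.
d_19(50, -2476049) = 1/2476099

Step 1 — x − y = 50 − (-2476049) = 2476099. Step 2 — v_19(2476099) = 5 (factor: 2476099 = (19^5 · 1); the sign does not affect v_p). Step 3 — |x − y|_19 = 19^{-5} = 1/2476099.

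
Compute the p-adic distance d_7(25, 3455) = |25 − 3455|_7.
d_7(25, 3455) = 1/343

Step 1 — x − y = 25 − 3455 = -3430. Step 2 — v_7(-3430) = 3 (factor: -3430 = −(7^3 · 10); the sign does not affect v_p). Step 3 — |x − y|_7 = 7^{-3} = 1/343.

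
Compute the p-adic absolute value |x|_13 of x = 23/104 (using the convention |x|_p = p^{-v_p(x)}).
|23/104|_13 = 13

Step 1 — compute v_13(x) by factoring powers of 13 out of the numerator and denominator: v_13(23/104) = -1. Step 2 — apply |x|_p = p^{-v_p(x)} = 13^{1} = 13.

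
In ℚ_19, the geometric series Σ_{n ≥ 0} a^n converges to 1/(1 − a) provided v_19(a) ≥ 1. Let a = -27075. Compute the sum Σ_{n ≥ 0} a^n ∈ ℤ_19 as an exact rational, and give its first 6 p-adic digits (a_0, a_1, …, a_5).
Σ a^n = 1/(1 − a) = 1/27076;  first 6 digits = (1, 0, 1, 15, 0, 11)

v_19(a) = 2 ≥ 1, so the series converges in ℤ_19 to 1/(1 − a) = 1/(1 − (-27075)) = 1/27076. Expand this rational in ℤ_19: compute digits iteratively via d_i = x_i mod 19, x_{i+1} = (x_i − d_i)/19. The first 6 digits are (1, 0, 1, 15, 0, 11).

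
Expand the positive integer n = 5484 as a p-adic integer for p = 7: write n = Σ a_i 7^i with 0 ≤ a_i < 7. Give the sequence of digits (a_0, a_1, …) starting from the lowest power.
(a_0, a_1, …) = (3, 6, 6, 1, 2)

Repeated division by 7 gives the digits low-to-high: 5484 = 3 + 6·7^1 + 6·7^2 + 1·7^3 + 2·7^4. Digit sequence: (3, 6, 6, 1, 2).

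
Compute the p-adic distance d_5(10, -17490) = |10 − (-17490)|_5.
d_5(10, -17490) = 1/625

Step 1 — x − y = 10 − (-17490) = 17500. Step 2 — v_5(17500) = 4 (factor: 17500 = (5^4 · 28); the sign does not affect v_p). Step 3 — |x − y|_5 = 5^{-4} = 1/625.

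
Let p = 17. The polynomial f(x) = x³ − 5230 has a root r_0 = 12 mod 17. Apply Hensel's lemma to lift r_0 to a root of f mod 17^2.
r_1 = 182 (mod 289)

Hensel: r_{i+1} = r_i − f(r_i)/f′(r_i) mod 17^{i+2}, where f′(x) = 3x². Iterate:
  r_0 = 12 (mod 17)
  r_1 = 182 (mod 289)
Final: r = 182 with f(r) ≡ 0 mod 17^2.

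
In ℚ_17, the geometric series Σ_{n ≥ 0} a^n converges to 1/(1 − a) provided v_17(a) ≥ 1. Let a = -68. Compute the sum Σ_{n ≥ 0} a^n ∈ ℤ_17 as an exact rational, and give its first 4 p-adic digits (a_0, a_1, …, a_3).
Σ a^n = 1/(1 − a) = 1/69;  first 4 digits = (1, 13, 15, 4)

v_17(a) = 1 ≥ 1, so the series converges in ℤ_17 to 1/(1 − a) = 1/(1 − (-68)) = 1/69. Expand this rational in ℤ_17: compute digits iteratively via d_i = x_i mod 17, x_{i+1} = (x_i − d_i)/17. The first 4 digits are (1, 13, 15, 4).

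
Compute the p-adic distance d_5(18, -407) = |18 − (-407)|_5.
d_5(18, -407) = 1/25

Step 1 — x − y = 18 − (-407) = 425. Step 2 — v_5(425) = 2 (factor: 425 = (5^2 · 17); the sign does not affect v_p). Step 3 — |x − y|_5 = 5^{-2} = 1/25.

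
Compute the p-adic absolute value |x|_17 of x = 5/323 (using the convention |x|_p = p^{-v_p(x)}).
|5/323|_17 = 17

Step 1 — compute v_17(x) by factoring powers of 17 out of the numerator and denominator: v_17(5/323) = -1. Step 2 — apply |x|_p = p^{-v_p(x)} = 17^{1} = 17.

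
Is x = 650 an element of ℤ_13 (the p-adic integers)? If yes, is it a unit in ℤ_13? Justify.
x ∈ ℤ_13 but not a unit; v_13(x) = 1 > 0

ℤ_13 = {x ∈ ℚ_13 : v_13(x) ≥ 0} and ℤ_13^× = {x ∈ ℤ_13 : v_13(x) = 0}. Here v_13(650) = v_13(num) − v_13(den) = 1; compare against these criteria.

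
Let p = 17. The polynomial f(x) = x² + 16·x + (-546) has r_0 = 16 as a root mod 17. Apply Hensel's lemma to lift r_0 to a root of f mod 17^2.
r_1 = 101 (mod 289)

Hensel: r_{i+1} = r_i − f(r_i)·(f′(r_i))^{-1} mod 17^{i+2}, f′(x) = 2x + 16. Iterate:
  r_0 = 16 (mod 17)
  r_1 = 101 (mod 289)
Final: r = 101 satisfies f(r) ≡ 0 mod 17^2.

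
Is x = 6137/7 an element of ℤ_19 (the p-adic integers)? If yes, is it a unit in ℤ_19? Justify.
x ∈ ℤ_19 but not a unit; v_19(x) = 2 > 0

ℤ_19 = {x ∈ ℚ_19 : v_19(x) ≥ 0} and ℤ_19^× = {x ∈ ℤ_19 : v_19(x) = 0}. Here v_19(6137/7) = v_19(num) − v_19(den) = 2; compare against these criteria.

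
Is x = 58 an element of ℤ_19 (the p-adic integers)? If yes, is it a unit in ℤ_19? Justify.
x ∈ ℤ_19^× (unit); v_19(x) = 0

ℤ_19 = {x ∈ ℚ_19 : v_19(x) ≥ 0} and ℤ_19^× = {x ∈ ℤ_19 : v_19(x) = 0}. Here v_19(58) = v_19(num) − v_19(den) = 0; compare against these criteria.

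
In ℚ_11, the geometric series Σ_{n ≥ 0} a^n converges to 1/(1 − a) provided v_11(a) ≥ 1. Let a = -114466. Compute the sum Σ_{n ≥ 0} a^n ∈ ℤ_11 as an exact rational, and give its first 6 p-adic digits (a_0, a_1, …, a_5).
Σ a^n = 1/(1 − a) = 1/114467;  first 6 digits = (1, 0, 0, 2, 3, 10)

v_11(a) = 3 ≥ 1, so the series converges in ℤ_11 to 1/(1 − a) = 1/(1 − (-114466)) = 1/114467. Expand this rational in ℤ_11: compute digits iteratively via d_i = x_i mod 11, x_{i+1} = (x_i − d_i)/11. The first 6 digits are (1, 0, 0, 2, 3, 10).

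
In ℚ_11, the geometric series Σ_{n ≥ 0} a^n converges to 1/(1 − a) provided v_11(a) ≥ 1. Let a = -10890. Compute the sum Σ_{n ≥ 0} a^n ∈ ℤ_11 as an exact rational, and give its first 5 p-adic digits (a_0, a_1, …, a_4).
Σ a^n = 1/(1 − a) = 1/10891;  first 5 digits = (1, 0, 9, 2, 3)

v_11(a) = 2 ≥ 1, so the series converges in ℤ_11 to 1/(1 − a) = 1/(1 − (-10890)) = 1/10891. Expand this rational in ℤ_11: compute digits iteratively via d_i = x_i mod 11, x_{i+1} = (x_i − d_i)/11. The first 5 digits are (1, 0, 9, 2, 3).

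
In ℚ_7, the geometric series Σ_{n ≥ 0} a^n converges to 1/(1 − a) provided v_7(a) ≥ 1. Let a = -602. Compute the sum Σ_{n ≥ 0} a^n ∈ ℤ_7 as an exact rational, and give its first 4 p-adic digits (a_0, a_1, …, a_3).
Σ a^n = 1/(1 − a) = 1/603;  first 4 digits = (1, 5, 5, 3)

v_7(a) = 1 ≥ 1, so the series converges in ℤ_7 to 1/(1 − a) = 1/(1 − (-602)) = 1/603. Expand this rational in ℤ_7: compute digits iteratively via d_i = x_i mod 7, x_{i+1} = (x_i − d_i)/7. The first 4 digits are (1, 5, 5, 3).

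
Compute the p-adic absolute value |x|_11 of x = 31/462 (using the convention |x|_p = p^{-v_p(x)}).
|31/462|_11 = 11

Step 1 — compute v_11(x) by factoring powers of 11 out of the numerator and denominator: v_11(31/462) = -1. Step 2 — apply |x|_p = p^{-v_p(x)} = 11^{1} = 11.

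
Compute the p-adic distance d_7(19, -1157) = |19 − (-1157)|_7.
d_7(19, -1157) = 1/49

Step 1 — x − y = 19 − (-1157) = 1176. Step 2 — v_7(1176) = 2 (factor: 1176 = (7^2 · 24); the sign does not affect v_p). Step 3 — |x − y|_7 = 7^{-2} = 1/49.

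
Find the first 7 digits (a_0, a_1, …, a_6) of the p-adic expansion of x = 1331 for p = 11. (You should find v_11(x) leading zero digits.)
(a_0, …, a_6) = (0, 0, 0, 1, 0, 0, 0)

v_11(1331) = 3, so a_0 = ... = a_2 = 0. Factor out: x = 11^3 · u with u = 1 a unit in ℤ_11. Expand u iteratively via a_{v+i} = u_i mod 11, u_{i+1} = (u_i − a_{v+i})/11:
  u_0 = 1;  a_3 = 1;  u_1 = (u_0 − 1)/11 = 0
  u_1 = 0;  a_4 = 0;  u_2 = (u_1 − 0)/11 = 0
  u_2 = 0;  a_5 = 0;  u_3 = (u_2 − 0)/11 = 0
  u_3 = 0;  a_6 = 0;  u_4 = (u_3 − 0)/11 = 0
Digits: (0, 0, 0, 1, 0, 0, 0).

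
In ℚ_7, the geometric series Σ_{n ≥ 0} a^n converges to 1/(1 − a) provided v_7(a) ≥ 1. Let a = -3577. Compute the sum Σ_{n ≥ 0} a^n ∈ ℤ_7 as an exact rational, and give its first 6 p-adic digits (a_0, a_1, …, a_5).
Σ a^n = 1/(1 − a) = 1/3578;  first 6 digits = (1, 0, 4, 3, 0, 5)

v_7(a) = 2 ≥ 1, so the series converges in ℤ_7 to 1/(1 − a) = 1/(1 − (-3577)) = 1/3578. Expand this rational in ℤ_7: compute digits iteratively via d_i = x_i mod 7, x_{i+1} = (x_i − d_i)/7. The first 6 digits are (1, 0, 4, 3, 0, 5).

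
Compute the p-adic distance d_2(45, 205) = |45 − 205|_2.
d_2(45, 205) = 1/32

Step 1 — x − y = 45 − 205 = -160. Step 2 — v_2(-160) = 5 (factor: -160 = −(2^5 · 5); the sign does not affect v_p). Step 3 — |x − y|_2 = 2^{-5} = 1/32.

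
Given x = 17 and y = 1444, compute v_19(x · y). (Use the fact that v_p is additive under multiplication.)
v_19(24548) = 2

v_p(x) = 0 (factor: 17 = 19^0 · 17); v_p(y) = 2 (factor: 1444 = 19^2 · 4). Additivity: v_p(xy) = v_p(x) + v_p(y) = 0 + 2 = 2. (Direct check: xy = 24548 = 19^2 · (68).)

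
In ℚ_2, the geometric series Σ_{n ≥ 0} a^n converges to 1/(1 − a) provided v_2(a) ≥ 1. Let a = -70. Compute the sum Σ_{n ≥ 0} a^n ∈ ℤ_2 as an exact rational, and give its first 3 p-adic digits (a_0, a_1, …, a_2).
Σ a^n = 1/(1 − a) = 1/71;  first 3 digits = (1, 1, 1)

v_2(a) = 1 ≥ 1, so the series converges in ℤ_2 to 1/(1 − a) = 1/(1 − (-70)) = 1/71. Expand this rational in ℤ_2: compute digits iteratively via d_i = x_i mod 2, x_{i+1} = (x_i − d_i)/2. The first 3 digits are (1, 1, 1).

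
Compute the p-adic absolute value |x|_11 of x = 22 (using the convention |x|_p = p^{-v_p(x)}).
|22|_11 = 1/11

Step 1 — compute v_11(x) by factoring powers of 11 out of the numerator and denominator: v_11(22) = 1. Step 2 — apply |x|_p = p^{-v_p(x)} = 11^{-1} = 1/11.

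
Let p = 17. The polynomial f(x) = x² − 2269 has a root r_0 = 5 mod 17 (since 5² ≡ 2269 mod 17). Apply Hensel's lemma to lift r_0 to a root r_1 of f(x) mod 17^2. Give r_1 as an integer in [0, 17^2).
r_1 = 56 (mod 289)

Hensel's recurrence: r_{i+1} = r_i − f(r_i)·(f′(r_i))^{-1} mod 17^{i+2}, with f′(x) = 2x. Iterate:
  r_0 = 5 (mod 17)
  r_1 = 56 (mod 289)
Final: r_1 = 56, and one checks f(r_1) ≡ 0 mod 17^2.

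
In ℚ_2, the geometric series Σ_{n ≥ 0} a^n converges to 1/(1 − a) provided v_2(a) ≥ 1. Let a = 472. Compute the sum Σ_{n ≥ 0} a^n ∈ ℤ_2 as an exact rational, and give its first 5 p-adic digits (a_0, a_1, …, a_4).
Σ a^n = 1/(1 − a) = -1/471;  first 5 digits = (1, 0, 0, 1, 1)

v_2(a) = 3 ≥ 1, so the series converges in ℤ_2 to 1/(1 − a) = 1/(1 − 472) = -1/471. Expand this rational in ℤ_2: compute digits iteratively via d_i = x_i mod 2, x_{i+1} = (x_i − d_i)/2. The first 5 digits are (1, 0, 0, 1, 1).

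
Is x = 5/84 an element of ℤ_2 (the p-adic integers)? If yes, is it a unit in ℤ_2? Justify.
x ∉ ℤ_2 (v_2(x) = -2 < 0)

ℤ_2 = {x ∈ ℚ_2 : v_2(x) ≥ 0} and ℤ_2^× = {x ∈ ℤ_2 : v_2(x) = 0}. Here v_2(5/84) = v_2(num) − v_2(den) = -2; compare against these criteria.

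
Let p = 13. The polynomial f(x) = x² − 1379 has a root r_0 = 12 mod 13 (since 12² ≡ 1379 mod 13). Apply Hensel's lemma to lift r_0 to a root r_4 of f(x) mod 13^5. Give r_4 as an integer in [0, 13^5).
r_4 = 35645 (mod 371293)

Hensel's recurrence: r_{i+1} = r_i − f(r_i)·(f′(r_i))^{-1} mod 13^{i+2}, with f′(x) = 2x. Iterate:
  r_0 = 12 (mod 13)
  r_1 = 155 (mod 169)
  r_2 = 493 (mod 2197)
  r_3 = 7084 (mod 28561)
  r_4 = 35645 (mod 371293)
Final: r_4 = 35645, and one checks f(r_4) ≡ 0 mod 13^5.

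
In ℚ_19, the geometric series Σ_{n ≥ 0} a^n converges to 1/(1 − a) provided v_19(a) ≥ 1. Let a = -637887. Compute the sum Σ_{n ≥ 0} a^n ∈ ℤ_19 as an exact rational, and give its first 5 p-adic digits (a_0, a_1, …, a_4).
Σ a^n = 1/(1 − a) = 1/637888;  first 5 digits = (1, 0, 0, 2, 14)

v_19(a) = 3 ≥ 1, so the series converges in ℤ_19 to 1/(1 − a) = 1/(1 − (-637887)) = 1/637888. Expand this rational in ℤ_19: compute digits iteratively via d_i = x_i mod 19, x_{i+1} = (x_i − d_i)/19. The first 5 digits are (1, 0, 0, 2, 14).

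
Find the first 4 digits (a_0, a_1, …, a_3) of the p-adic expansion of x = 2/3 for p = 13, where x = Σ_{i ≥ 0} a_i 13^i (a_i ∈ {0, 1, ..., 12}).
(a_0, …, a_3) = (5, 4, 4, 4)

v_13(2/3) = 0 (numerator and denominator both coprime to 13), so x ∈ ℤ_13^×. Compute digits iteratively via a_i = x_i mod 13, x_{i+1} = (x_i − a_i)/13, with x_0 = x:
  x_0 = 2/3;  a_0 = 5;  x_1 = (x_0 − 5)/13 = -1/3
  x_1 = -1/3;  a_1 = 4;  x_2 = (x_1 − 4)/13 = -1/3
  x_2 = -1/3;  a_2 = 4;  x_3 = (x_2 − 4)/13 = -1/3
  x_3 = -1/3;  a_3 = 4;  x_4 = (x_3 − 4)/13 = -1/3
Digits: (5, 4, 4, 4).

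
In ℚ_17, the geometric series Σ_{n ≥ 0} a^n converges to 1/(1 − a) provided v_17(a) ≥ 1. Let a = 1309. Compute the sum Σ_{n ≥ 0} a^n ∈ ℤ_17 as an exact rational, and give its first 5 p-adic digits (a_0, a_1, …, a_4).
Σ a^n = 1/(1 − a) = -1/1308;  first 5 digits = (1, 9, 0, 7, 14)

v_17(a) = 1 ≥ 1, so the series converges in ℤ_17 to 1/(1 − a) = 1/(1 − 1309) = -1/1308. Expand this rational in ℤ_17: compute digits iteratively via d_i = x_i mod 17, x_{i+1} = (x_i − d_i)/17. The first 5 digits are (1, 9, 0, 7, 14).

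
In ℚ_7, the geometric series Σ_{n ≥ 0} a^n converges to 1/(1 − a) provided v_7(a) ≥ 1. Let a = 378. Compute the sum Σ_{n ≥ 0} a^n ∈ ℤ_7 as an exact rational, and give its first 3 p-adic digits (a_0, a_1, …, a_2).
Σ a^n = 1/(1 − a) = -1/377;  first 3 digits = (1, 5, 4)

v_7(a) = 1 ≥ 1, so the series converges in ℤ_7 to 1/(1 − a) = 1/(1 − 378) = -1/377. Expand this rational in ℤ_7: compute digits iteratively via d_i = x_i mod 7, x_{i+1} = (x_i − d_i)/7. The first 3 digits are (1, 5, 4).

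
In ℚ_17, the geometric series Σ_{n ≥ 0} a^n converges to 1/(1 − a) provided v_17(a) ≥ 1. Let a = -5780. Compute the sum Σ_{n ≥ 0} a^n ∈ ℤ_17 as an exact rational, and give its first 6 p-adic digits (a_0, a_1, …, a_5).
Σ a^n = 1/(1 − a) = 1/5781;  first 6 digits = (1, 0, 14, 15, 8, 6)

v_17(a) = 2 ≥ 1, so the series converges in ℤ_17 to 1/(1 − a) = 1/(1 − (-5780)) = 1/5781. Expand this rational in ℤ_17: compute digits iteratively via d_i = x_i mod 17, x_{i+1} = (x_i − d_i)/17. The first 6 digits are (1, 0, 14, 15, 8, 6).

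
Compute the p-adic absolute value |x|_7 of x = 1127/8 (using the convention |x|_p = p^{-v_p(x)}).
|1127/8|_7 = 1/49

Step 1 — compute v_7(x) by factoring powers of 7 out of the numerator and denominator: v_7(1127/8) = 2. Step 2 — apply |x|_p = p^{-v_p(x)} = 7^{-2} = 1/49.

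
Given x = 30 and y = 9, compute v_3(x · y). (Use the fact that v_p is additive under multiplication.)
v_3(270) = 3

v_p(x) = 1 (factor: 30 = 3^1 · 10); v_p(y) = 2 (factor: 9 = 3^2 · 1). Additivity: v_p(xy) = v_p(x) + v_p(y) = 1 + 2 = 3. (Direct check: xy = 270 = 3^3 · (10).)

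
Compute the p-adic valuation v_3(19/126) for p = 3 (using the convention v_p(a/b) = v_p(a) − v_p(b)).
v_3(19/126) = -2

Factor powers of 3 from the numerator and denominator of the reduced fraction: 19 = 3^0 · 19 and 126 = 3^2 · 14. Apply v_p(a/b) = v_p(a) − v_p(b): v_3(19/126) = 0 − 2 = -2.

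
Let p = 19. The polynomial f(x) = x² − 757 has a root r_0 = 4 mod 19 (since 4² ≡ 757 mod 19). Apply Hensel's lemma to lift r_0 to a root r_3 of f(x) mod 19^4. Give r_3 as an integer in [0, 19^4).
r_3 = 111059 (mod 130321)

Hensel's recurrence: r_{i+1} = r_i − f(r_i)·(f′(r_i))^{-1} mod 19^{i+2}, with f′(x) = 2x. Iterate:
  r_0 = 4 (mod 19)
  r_1 = 232 (mod 361)
  r_2 = 1315 (mod 6859)
  r_3 = 111059 (mod 130321)
Final: r_3 = 111059, and one checks f(r_3) ≡ 0 mod 19^4.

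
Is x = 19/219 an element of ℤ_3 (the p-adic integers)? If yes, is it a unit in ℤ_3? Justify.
x ∉ ℤ_3 (v_3(x) = -1 < 0)

ℤ_3 = {x ∈ ℚ_3 : v_3(x) ≥ 0} and ℤ_3^× = {x ∈ ℤ_3 : v_3(x) = 0}. Here v_3(19/219) = v_3(num) − v_3(den) = -1; compare against these criteria.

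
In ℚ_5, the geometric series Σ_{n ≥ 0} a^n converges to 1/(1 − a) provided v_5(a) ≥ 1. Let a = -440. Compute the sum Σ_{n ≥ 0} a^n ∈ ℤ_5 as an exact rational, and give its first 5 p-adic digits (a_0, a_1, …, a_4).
Σ a^n = 1/(1 − a) = 1/441;  first 5 digits = (1, 2, 1, 3, 0)

v_5(a) = 1 ≥ 1, so the series converges in ℤ_5 to 1/(1 − a) = 1/(1 − (-440)) = 1/441. Expand this rational in ℤ_5: compute digits iteratively via d_i = x_i mod 5, x_{i+1} = (x_i − d_i)/5. The first 5 digits are (1, 2, 1, 3, 0).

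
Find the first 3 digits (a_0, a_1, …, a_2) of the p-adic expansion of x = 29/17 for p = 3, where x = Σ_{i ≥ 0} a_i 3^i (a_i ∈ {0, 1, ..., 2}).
(a_0, …, a_2) = (1, 2, 1)

v_3(29/17) = 0 (numerator and denominator both coprime to 3), so x ∈ ℤ_3^×. Compute digits iteratively via a_i = x_i mod 3, x_{i+1} = (x_i − a_i)/3, with x_0 = x:
  x_0 = 29/17;  a_0 = 1;  x_1 = (x_0 − 1)/3 = 4/17
  x_1 = 4/17;  a_1 = 2;  x_2 = (x_1 − 2)/3 = -10/17
  x_2 = -10/17;  a_2 = 1;  x_3 = (x_2 − 1)/3 = -9/17
Digits: (1, 2, 1).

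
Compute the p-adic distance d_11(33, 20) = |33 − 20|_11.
d_11(33, 20) = 1

Step 1 — x − y = 33 − 20 = 13. Step 2 — v_11(13) = 0 (factor: 13 = (11^0 · 13); the sign does not affect v_p). Step 3 — |x − y|_11 = 11^{0} = 1.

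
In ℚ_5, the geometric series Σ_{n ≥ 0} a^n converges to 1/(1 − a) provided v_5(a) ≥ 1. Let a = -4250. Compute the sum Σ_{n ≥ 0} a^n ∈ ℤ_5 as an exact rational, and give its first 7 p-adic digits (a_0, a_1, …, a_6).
Σ a^n = 1/(1 − a) = 1/4251;  first 7 digits = (1, 0, 0, 1, 3, 3, 0)

v_5(a) = 3 ≥ 1, so the series converges in ℤ_5 to 1/(1 − a) = 1/(1 − (-4250)) = 1/4251. Expand this rational in ℤ_5: compute digits iteratively via d_i = x_i mod 5, x_{i+1} = (x_i − d_i)/5. The first 7 digits are (1, 0, 0, 1, 3, 3, 0).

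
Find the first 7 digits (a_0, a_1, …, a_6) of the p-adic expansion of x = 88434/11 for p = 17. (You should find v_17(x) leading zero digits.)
(a_0, …, a_6) = (0, 0, 0, 14, 7, 15, 13)

v_17(88434/11) = 3, so a_0 = ... = a_2 = 0. Factor out: x = 17^3 · u with u = 18/11 a unit in ℤ_17. Expand u iteratively via a_{v+i} = u_i mod 17, u_{i+1} = (u_i − a_{v+i})/17:
  u_0 = 18/11;  a_3 = 14;  u_1 = (u_0 − 14)/17 = -8/11
  u_1 = -8/11;  a_4 = 7;  u_2 = (u_1 − 7)/17 = -5/11
  u_2 = -5/11;  a_5 = 15;  u_3 = (u_2 − 15)/17 = -10/11
  u_3 = -10/11;  a_6 = 13;  u_4 = (u_3 − 13)/17 = -9/11
Digits: (0, 0, 0, 14, 7, 15, 13).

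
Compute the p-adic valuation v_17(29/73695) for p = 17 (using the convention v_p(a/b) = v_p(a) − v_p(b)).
v_17(29/73695) = -3

Factor powers of 17 from the numerator and denominator of the reduced fraction: 29 = 17^0 · 29 and 73695 = 17^3 · 15. Apply v_p(a/b) = v_p(a) − v_p(b): v_17(29/73695) = 0 − 3 = -3.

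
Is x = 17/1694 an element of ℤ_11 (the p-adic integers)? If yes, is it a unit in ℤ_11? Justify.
x ∉ ℤ_11 (v_11(x) = -2 < 0)

ℤ_11 = {x ∈ ℚ_11 : v_11(x) ≥ 0} and ℤ_11^× = {x ∈ ℤ_11 : v_11(x) = 0}. Here v_11(17/1694) = v_11(num) − v_11(den) = -2; compare against these criteria.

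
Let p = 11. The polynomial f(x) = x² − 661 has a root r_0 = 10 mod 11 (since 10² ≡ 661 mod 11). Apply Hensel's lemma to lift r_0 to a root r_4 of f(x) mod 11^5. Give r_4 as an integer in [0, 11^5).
r_4 = 79408 (mod 161051)

Hensel's recurrence: r_{i+1} = r_i − f(r_i)·(f′(r_i))^{-1} mod 11^{i+2}, with f′(x) = 2x. Iterate:
  r_0 = 10 (mod 11)
  r_1 = 32 (mod 121)
  r_2 = 879 (mod 1331)
  r_3 = 6203 (mod 14641)
  r_4 = 79408 (mod 161051)
Final: r_4 = 79408, and one checks f(r_4) ≡ 0 mod 11^5.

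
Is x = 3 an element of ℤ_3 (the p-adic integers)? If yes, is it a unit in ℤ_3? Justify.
x ∈ ℤ_3 but not a unit; v_3(x) = 1 > 0

ℤ_3 = {x ∈ ℚ_3 : v_3(x) ≥ 0} and ℤ_3^× = {x ∈ ℤ_3 : v_3(x) = 0}. Here v_3(3) = v_3(num) − v_3(den) = 1; compare against these criteria.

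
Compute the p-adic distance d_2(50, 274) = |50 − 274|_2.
d_2(50, 274) = 1/32

Step 1 — x − y = 50 − 274 = -224. Step 2 — v_2(-224) = 5 (factor: -224 = −(2^5 · 7); the sign does not affect v_p). Step 3 — |x − y|_2 = 2^{-5} = 1/32.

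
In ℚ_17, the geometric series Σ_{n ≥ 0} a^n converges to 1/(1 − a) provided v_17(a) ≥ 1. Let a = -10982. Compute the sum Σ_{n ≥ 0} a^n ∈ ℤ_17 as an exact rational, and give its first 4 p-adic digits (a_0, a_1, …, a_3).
Σ a^n = 1/(1 − a) = 1/10983;  first 4 digits = (1, 0, 13, 14)

v_17(a) = 2 ≥ 1, so the series converges in ℤ_17 to 1/(1 − a) = 1/(1 − (-10982)) = 1/10983. Expand this rational in ℤ_17: compute digits iteratively via d_i = x_i mod 17, x_{i+1} = (x_i − d_i)/17. The first 4 digits are (1, 0, 13, 14).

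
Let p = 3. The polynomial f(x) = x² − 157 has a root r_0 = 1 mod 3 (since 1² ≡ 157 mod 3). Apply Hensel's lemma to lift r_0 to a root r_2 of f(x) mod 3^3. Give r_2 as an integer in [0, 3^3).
r_2 = 7 (mod 27)

Hensel's recurrence: r_{i+1} = r_i − f(r_i)·(f′(r_i))^{-1} mod 3^{i+2}, with f′(x) = 2x. Iterate:
  r_0 = 1 (mod 3)
  r_1 = 7 (mod 9)
  r_2 = 7 (mod 27)
Final: r_2 = 7, and one checks f(r_2) ≡ 0 mod 3^3.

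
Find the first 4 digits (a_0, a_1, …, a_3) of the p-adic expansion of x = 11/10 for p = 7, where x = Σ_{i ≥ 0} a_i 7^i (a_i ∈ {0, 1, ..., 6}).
(a_0, …, a_3) = (6, 0, 2, 6)

v_7(11/10) = 0 (numerator and denominator both coprime to 7), so x ∈ ℤ_7^×. Compute digits iteratively via a_i = x_i mod 7, x_{i+1} = (x_i − a_i)/7, with x_0 = x:
  x_0 = 11/10;  a_0 = 6;  x_1 = (x_0 − 6)/7 = -7/10
  x_1 = -7/10;  a_1 = 0;  x_2 = (x_1 − 0)/7 = -1/10
  x_2 = -1/10;  a_2 = 2;  x_3 = (x_2 − 2)/7 = -3/10
  x_3 = -3/10;  a_3 = 6;  x_4 = (x_3 − 6)/7 = -9/10
Digits: (6, 0, 2, 6).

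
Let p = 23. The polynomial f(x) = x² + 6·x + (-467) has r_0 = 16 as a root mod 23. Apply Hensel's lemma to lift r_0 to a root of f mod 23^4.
r_3 = 207568 (mod 279841)

Hensel: r_{i+1} = r_i − f(r_i)·(f′(r_i))^{-1} mod 23^{i+2}, f′(x) = 2x + 6. Iterate:
  r_0 = 16 (mod 23)
  r_1 = 200 (mod 529)
  r_2 = 729 (mod 12167)
  r_3 = 207568 (mod 279841)
Final: r = 207568 satisfies f(r) ≡ 0 mod 23^4.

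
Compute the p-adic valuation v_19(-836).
v_19(-836) = 1

v_19(n) is the largest exponent k such that 19^k divides n. Factor out: -836 = -19^1 · 44. (Sign doesn't affect v_p.) So v_19(-836) = 1.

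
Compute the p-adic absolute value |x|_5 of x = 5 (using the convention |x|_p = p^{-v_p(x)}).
|5|_5 = 1/5

Step 1 — compute v_5(x) by factoring powers of 5 out of the numerator and denominator: v_5(5) = 1. Step 2 — apply |x|_p = p^{-v_p(x)} = 5^{-1} = 1/5.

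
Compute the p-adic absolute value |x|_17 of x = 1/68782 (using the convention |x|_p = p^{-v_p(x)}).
|1/68782|_17 = 4913

Step 1 — compute v_17(x) by factoring powers of 17 out of the numerator and denominator: v_17(1/68782) = -3. Step 2 — apply |x|_p = p^{-v_p(x)} = 17^{3} = 4913.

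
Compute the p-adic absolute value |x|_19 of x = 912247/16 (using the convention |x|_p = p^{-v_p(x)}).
|912247/16|_19 = 1/130321

Step 1 — compute v_19(x) by factoring powers of 19 out of the numerator and denominator: v_19(912247/16) = 4. Step 2 — apply |x|_p = p^{-v_p(x)} = 19^{-4} = 1/130321.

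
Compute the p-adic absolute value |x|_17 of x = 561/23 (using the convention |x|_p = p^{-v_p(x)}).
|561/23|_17 = 1/17

Step 1 — compute v_17(x) by factoring powers of 17 out of the numerator and denominator: v_17(561/23) = 1. Step 2 — apply |x|_p = p^{-v_p(x)} = 17^{-1} = 1/17.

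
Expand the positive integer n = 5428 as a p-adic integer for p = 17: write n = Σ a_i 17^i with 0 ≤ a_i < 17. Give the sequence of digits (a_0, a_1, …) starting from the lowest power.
(a_0, a_1, …) = (5, 13, 1, 1)

Repeated division by 17 gives the digits low-to-high: 5428 = 5 + 13·17^1 + 1·17^2 + 1·17^3. Digit sequence: (5, 13, 1, 1).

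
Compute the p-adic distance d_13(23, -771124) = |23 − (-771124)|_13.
d_13(23, -771124) = 1/28561

Step 1 — x − y = 23 − (-771124) = 771147. Step 2 — v_13(771147) = 4 (factor: 771147 = (13^4 · 27); the sign does not affect v_p). Step 3 — |x − y|_13 = 13^{-4} = 1/28561.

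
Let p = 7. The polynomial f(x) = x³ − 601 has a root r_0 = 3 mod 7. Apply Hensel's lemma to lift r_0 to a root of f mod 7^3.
r_2 = 213 (mod 343)

Hensel: r_{i+1} = r_i − f(r_i)/f′(r_i) mod 7^{i+2}, where f′(x) = 3x². Iterate:
  r_0 = 3 (mod 7)
  r_1 = 17 (mod 49)
  r_2 = 213 (mod 343)
Final: r = 213 with f(r) ≡ 0 mod 7^3.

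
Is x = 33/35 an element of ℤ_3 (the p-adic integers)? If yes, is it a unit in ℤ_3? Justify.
x ∈ ℤ_3 but not a unit; v_3(x) = 1 > 0

ℤ_3 = {x ∈ ℚ_3 : v_3(x) ≥ 0} and ℤ_3^× = {x ∈ ℤ_3 : v_3(x) = 0}. Here v_3(33/35) = v_3(num) − v_3(den) = 1; compare against these criteria.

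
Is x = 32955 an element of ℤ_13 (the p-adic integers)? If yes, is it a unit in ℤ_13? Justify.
x ∈ ℤ_13 but not a unit; v_13(x) = 3 > 0

ℤ_13 = {x ∈ ℚ_13 : v_13(x) ≥ 0} and ℤ_13^× = {x ∈ ℤ_13 : v_13(x) = 0}. Here v_13(32955) = v_13(num) − v_13(den) = 3; compare against these criteria.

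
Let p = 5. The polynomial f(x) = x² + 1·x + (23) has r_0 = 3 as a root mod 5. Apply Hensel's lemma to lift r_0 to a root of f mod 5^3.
r_2 = 48 (mod 125)

Hensel: r_{i+1} = r_i − f(r_i)·(f′(r_i))^{-1} mod 5^{i+2}, f′(x) = 2x + 1. Iterate:
  r_0 = 3 (mod 5)
  r_1 = 23 (mod 25)
  r_2 = 48 (mod 125)
Final: r = 48 satisfies f(r) ≡ 0 mod 5^3.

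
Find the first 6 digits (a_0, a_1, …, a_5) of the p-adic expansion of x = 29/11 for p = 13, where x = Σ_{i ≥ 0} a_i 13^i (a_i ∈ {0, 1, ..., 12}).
(a_0, …, a_5) = (5, 1, 7, 3, 8, 10)

v_13(29/11) = 0 (numerator and denominator both coprime to 13), so x ∈ ℤ_13^×. Compute digits iteratively via a_i = x_i mod 13, x_{i+1} = (x_i − a_i)/13, with x_0 = x:
  x_0 = 29/11;  a_0 = 5;  x_1 = (x_0 − 5)/13 = -2/11
  x_1 = -2/11;  a_1 = 1;  x_2 = (x_1 − 1)/13 = -1/11
  x_2 = -1/11;  a_2 = 7;  x_3 = (x_2 − 7)/13 = -6/11
  x_3 = -6/11;  a_3 = 3;  x_4 = (x_3 − 3)/13 = -3/11
  x_4 = -3/11;  a_4 = 8;  x_5 = (x_4 − 8)/13 = -7/11
  x_5 = -7/11;  a_5 = 10;  x_6 = (x_5 − 10)/13 = -9/11
Digits: (5, 1, 7, 3, 8, 10).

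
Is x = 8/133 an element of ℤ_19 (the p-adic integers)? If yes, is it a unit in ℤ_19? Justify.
x ∉ ℤ_19 (v_19(x) = -1 < 0)

ℤ_19 = {x ∈ ℚ_19 : v_19(x) ≥ 0} and ℤ_19^× = {x ∈ ℤ_19 : v_19(x) = 0}. Here v_19(8/133) = v_19(num) − v_19(den) = -1; compare against these criteria.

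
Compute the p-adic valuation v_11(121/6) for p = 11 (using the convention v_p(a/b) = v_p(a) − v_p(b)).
v_11(121/6) = 2

Factor powers of 11 from the numerator and denominator of the reduced fraction: 121 = 11^2 · 1 and 6 = 11^0 · 6. Apply v_p(a/b) = v_p(a) − v_p(b): v_11(121/6) = 2 − 0 = 2.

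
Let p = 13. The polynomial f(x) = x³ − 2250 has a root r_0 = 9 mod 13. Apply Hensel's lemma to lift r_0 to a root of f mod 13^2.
r_1 = 9 (mod 169)

Hensel: r_{i+1} = r_i − f(r_i)/f′(r_i) mod 13^{i+2}, where f′(x) = 3x². Iterate:
  r_0 = 9 (mod 13)
  r_1 = 9 (mod 169)
Final: r = 9 with f(r) ≡ 0 mod 13^2.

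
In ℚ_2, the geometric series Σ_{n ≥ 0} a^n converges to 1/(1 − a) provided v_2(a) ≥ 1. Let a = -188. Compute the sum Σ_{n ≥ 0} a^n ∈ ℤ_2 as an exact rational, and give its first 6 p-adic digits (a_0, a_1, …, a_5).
Σ a^n = 1/(1 − a) = 1/189;  first 6 digits = (1, 0, 1, 0, 1, 0)

v_2(a) = 2 ≥ 1, so the series converges in ℤ_2 to 1/(1 − a) = 1/(1 − (-188)) = 1/189. Expand this rational in ℤ_2: compute digits iteratively via d_i = x_i mod 2, x_{i+1} = (x_i − d_i)/2. The first 6 digits are (1, 0, 1, 0, 1, 0).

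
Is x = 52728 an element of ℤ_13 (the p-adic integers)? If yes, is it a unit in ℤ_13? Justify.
x ∈ ℤ_13 but not a unit; v_13(x) = 3 > 0

ℤ_13 = {x ∈ ℚ_13 : v_13(x) ≥ 0} and ℤ_13^× = {x ∈ ℤ_13 : v_13(x) = 0}. Here v_13(52728) = v_13(num) − v_13(den) = 3; compare against these criteria.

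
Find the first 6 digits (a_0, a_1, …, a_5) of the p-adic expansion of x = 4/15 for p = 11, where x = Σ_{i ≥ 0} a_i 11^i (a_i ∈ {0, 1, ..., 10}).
(a_0, …, a_5) = (1, 8, 0, 8, 0, 8)

v_11(4/15) = 0 (numerator and denominator both coprime to 11), so x ∈ ℤ_11^×. Compute digits iteratively via a_i = x_i mod 11, x_{i+1} = (x_i − a_i)/11, with x_0 = x:
  x_0 = 4/15;  a_0 = 1;  x_1 = (x_0 − 1)/11 = -1/15
  x_1 = -1/15;  a_1 = 8;  x_2 = (x_1 − 8)/11 = -11/15
  x_2 = -11/15;  a_2 = 0;  x_3 = (x_2 − 0)/11 = -1/15
  x_3 = -1/15;  a_3 = 8;  x_4 = (x_3 − 8)/11 = -11/15
  x_4 = -11/15;  a_4 = 0;  x_5 = (x_4 − 0)/11 = -1/15
  x_5 = -1/15;  a_5 = 8;  x_6 = (x_5 − 8)/11 = -11/15
Digits: (1, 8, 0, 8, 0, 8).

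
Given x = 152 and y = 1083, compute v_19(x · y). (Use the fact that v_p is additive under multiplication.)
v_19(164616) = 3

v_p(x) = 1 (factor: 152 = 19^1 · 8); v_p(y) = 2 (factor: 1083 = 19^2 · 3). Additivity: v_p(xy) = v_p(x) + v_p(y) = 1 + 2 = 3. (Direct check: xy = 164616 = 19^3 · (24).)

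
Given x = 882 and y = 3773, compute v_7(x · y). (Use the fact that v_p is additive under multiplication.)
v_7(3327786) = 5

v_p(x) = 2 (factor: 882 = 7^2 · 18); v_p(y) = 3 (factor: 3773 = 7^3 · 11). Additivity: v_p(xy) = v_p(x) + v_p(y) = 2 + 3 = 5. (Direct check: xy = 3327786 = 7^5 · (198).)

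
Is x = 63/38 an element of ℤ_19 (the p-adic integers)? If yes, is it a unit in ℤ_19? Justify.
x ∉ ℤ_19 (v_19(x) = -1 < 0)

ℤ_19 = {x ∈ ℚ_19 : v_19(x) ≥ 0} and ℤ_19^× = {x ∈ ℤ_19 : v_19(x) = 0}. Here v_19(63/38) = v_19(num) − v_19(den) = -1; compare against these criteria.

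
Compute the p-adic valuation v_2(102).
v_2(102) = 1

v_2(n) is the largest exponent k such that 2^k divides n. Factor out: 102 = 2^1 · 51. (Sign doesn't affect v_p.) So v_2(102) = 1.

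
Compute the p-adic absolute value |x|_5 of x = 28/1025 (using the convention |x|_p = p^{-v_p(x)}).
|28/1025|_5 = 25

Step 1 — compute v_5(x) by factoring powers of 5 out of the numerator and denominator: v_5(28/1025) = -2. Step 2 — apply |x|_p = p^{-v_p(x)} = 5^{2} = 25.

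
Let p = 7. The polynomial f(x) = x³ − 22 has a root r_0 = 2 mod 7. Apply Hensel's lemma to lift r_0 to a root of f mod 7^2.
r_1 = 44 (mod 49)

Hensel: r_{i+1} = r_i − f(r_i)/f′(r_i) mod 7^{i+2}, where f′(x) = 3x². Iterate:
  r_0 = 2 (mod 7)
  r_1 = 44 (mod 49)
Final: r = 44 with f(r) ≡ 0 mod 7^2.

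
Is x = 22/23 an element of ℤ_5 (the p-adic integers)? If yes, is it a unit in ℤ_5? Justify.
x ∈ ℤ_5^× (unit); v_5(x) = 0

ℤ_5 = {x ∈ ℚ_5 : v_5(x) ≥ 0} and ℤ_5^× = {x ∈ ℤ_5 : v_5(x) = 0}. Here v_5(22/23) = v_5(num) − v_5(den) = 0; compare against these criteria.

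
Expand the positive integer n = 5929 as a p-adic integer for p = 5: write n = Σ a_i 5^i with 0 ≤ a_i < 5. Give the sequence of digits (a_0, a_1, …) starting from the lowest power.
(a_0, a_1, …) = (4, 0, 2, 2, 4, 1)

Repeated division by 5 gives the digits low-to-high: 5929 = 4 + 2·5^2 + 2·5^3 + 4·5^4 + 1·5^5. Digit sequence: (4, 0, 2, 2, 4, 1).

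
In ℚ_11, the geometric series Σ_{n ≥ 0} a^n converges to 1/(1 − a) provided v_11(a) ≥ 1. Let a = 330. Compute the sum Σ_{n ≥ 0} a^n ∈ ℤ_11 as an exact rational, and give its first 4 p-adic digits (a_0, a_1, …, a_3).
Σ a^n = 1/(1 − a) = -1/329;  first 4 digits = (1, 8, 0, 0)

v_11(a) = 1 ≥ 1, so the series converges in ℤ_11 to 1/(1 − a) = 1/(1 − 330) = -1/329. Expand this rational in ℤ_11: compute digits iteratively via d_i = x_i mod 11, x_{i+1} = (x_i − d_i)/11. The first 4 digits are (1, 8, 0, 0).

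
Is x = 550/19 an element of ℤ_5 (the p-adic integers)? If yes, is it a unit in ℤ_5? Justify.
x ∈ ℤ_5 but not a unit; v_5(x) = 2 > 0

ℤ_5 = {x ∈ ℚ_5 : v_5(x) ≥ 0} and ℤ_5^× = {x ∈ ℤ_5 : v_5(x) = 0}. Here v_5(550/19) = v_5(num) − v_5(den) = 2; compare against these criteria.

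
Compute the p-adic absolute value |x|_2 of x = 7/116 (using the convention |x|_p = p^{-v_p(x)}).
|7/116|_2 = 4

Step 1 — compute v_2(x) by factoring powers of 2 out of the numerator and denominator: v_2(7/116) = -2. Step 2 — apply |x|_p = p^{-v_p(x)} = 2^{2} = 4.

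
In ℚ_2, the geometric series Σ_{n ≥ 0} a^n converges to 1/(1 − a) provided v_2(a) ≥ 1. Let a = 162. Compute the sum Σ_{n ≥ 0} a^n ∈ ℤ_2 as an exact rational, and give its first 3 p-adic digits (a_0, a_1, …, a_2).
Σ a^n = 1/(1 − a) = -1/161;  first 3 digits = (1, 1, 1)

v_2(a) = 1 ≥ 1, so the series converges in ℤ_2 to 1/(1 − a) = 1/(1 − 162) = -1/161. Expand this rational in ℤ_2: compute digits iteratively via d_i = x_i mod 2, x_{i+1} = (x_i − d_i)/2. The first 3 digits are (1, 1, 1).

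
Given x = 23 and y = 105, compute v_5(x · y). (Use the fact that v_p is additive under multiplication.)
v_5(2415) = 1

v_p(x) = 0 (factor: 23 = 5^0 · 23); v_p(y) = 1 (factor: 105 = 5^1 · 21). Additivity: v_p(xy) = v_p(x) + v_p(y) = 0 + 1 = 1. (Direct check: xy = 2415 = 5^1 · (483).)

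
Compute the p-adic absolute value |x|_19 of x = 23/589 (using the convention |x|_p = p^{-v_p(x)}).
|23/589|_19 = 19

Step 1 — compute v_19(x) by factoring powers of 19 out of the numerator and denominator: v_19(23/589) = -1. Step 2 — apply |x|_p = p^{-v_p(x)} = 19^{1} = 19.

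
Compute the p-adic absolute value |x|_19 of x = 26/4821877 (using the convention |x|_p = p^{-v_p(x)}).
|26/4821877|_19 = 130321

Step 1 — compute v_19(x) by factoring powers of 19 out of the numerator and denominator: v_19(26/4821877) = -4. Step 2 — apply |x|_p = p^{-v_p(x)} = 19^{4} = 130321.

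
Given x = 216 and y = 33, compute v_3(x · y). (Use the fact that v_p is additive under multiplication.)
v_3(7128) = 4

v_p(x) = 3 (factor: 216 = 3^3 · 8); v_p(y) = 1 (factor: 33 = 3^1 · 11). Additivity: v_p(xy) = v_p(x) + v_p(y) = 3 + 1 = 4. (Direct check: xy = 7128 = 3^4 · (88).)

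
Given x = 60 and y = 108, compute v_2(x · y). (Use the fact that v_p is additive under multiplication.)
v_2(6480) = 4

v_p(x) = 2 (factor: 60 = 2^2 · 15); v_p(y) = 2 (factor: 108 = 2^2 · 27). Additivity: v_p(xy) = v_p(x) + v_p(y) = 2 + 2 = 4. (Direct check: xy = 6480 = 2^4 · (405).)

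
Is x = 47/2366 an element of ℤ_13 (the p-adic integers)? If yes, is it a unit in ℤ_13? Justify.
x ∉ ℤ_13 (v_13(x) = -2 < 0)

ℤ_13 = {x ∈ ℚ_13 : v_13(x) ≥ 0} and ℤ_13^× = {x ∈ ℤ_13 : v_13(x) = 0}. Here v_13(47/2366) = v_13(num) − v_13(den) = -2; compare against these criteria.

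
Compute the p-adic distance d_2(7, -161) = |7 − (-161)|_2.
d_2(7, -161) = 1/8

Step 1 — x − y = 7 − (-161) = 168. Step 2 — v_2(168) = 3 (factor: 168 = (2^3 · 21); the sign does not affect v_p). Step 3 — |x − y|_2 = 2^{-3} = 1/8.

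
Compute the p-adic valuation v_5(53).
v_5(53) = 0

v_5(n) is the largest exponent k such that 5^k divides n. Factor out: 53 = 5^0 · 53. (Sign doesn't affect v_p.) So v_5(53) = 0.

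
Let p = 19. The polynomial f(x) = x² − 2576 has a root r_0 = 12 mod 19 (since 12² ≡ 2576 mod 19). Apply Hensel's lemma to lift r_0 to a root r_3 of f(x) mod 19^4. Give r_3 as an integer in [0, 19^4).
r_3 = 64973 (mod 130321)

Hensel's recurrence: r_{i+1} = r_i − f(r_i)·(f′(r_i))^{-1} mod 19^{i+2}, with f′(x) = 2x. Iterate:
  r_0 = 12 (mod 19)
  r_1 = 354 (mod 361)
  r_2 = 3242 (mod 6859)
  r_3 = 64973 (mod 130321)
Final: r_3 = 64973, and one checks f(r_3) ≡ 0 mod 19^4.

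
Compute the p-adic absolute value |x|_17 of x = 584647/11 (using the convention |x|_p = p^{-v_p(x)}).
|584647/11|_17 = 1/83521

Step 1 — compute v_17(x) by factoring powers of 17 out of the numerator and denominator: v_17(584647/11) = 4. Step 2 — apply |x|_p = p^{-v_p(x)} = 17^{-4} = 1/83521.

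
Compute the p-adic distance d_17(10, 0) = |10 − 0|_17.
d_17(10, 0) = 1

Step 1 — x − y = 10 − 0 = 10. Step 2 — v_17(10) = 0 (factor: 10 = (17^0 · 10); the sign does not affect v_p). Step 3 — |x − y|_17 = 17^{0} = 1.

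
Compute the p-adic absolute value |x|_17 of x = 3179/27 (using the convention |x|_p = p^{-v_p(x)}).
|3179/27|_17 = 1/289

Step 1 — compute v_17(x) by factoring powers of 17 out of the numerator and denominator: v_17(3179/27) = 2. Step 2 — apply |x|_p = p^{-v_p(x)} = 17^{-2} = 1/289.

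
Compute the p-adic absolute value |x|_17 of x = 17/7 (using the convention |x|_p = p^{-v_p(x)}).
|17/7|_17 = 1/17

Step 1 — compute v_17(x) by factoring powers of 17 out of the numerator and denominator: v_17(17/7) = 1. Step 2 — apply |x|_p = p^{-v_p(x)} = 17^{-1} = 1/17.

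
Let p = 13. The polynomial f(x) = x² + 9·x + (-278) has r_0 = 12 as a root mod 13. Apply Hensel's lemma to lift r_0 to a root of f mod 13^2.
r_1 = 64 (mod 169)

Hensel: r_{i+1} = r_i − f(r_i)·(f′(r_i))^{-1} mod 13^{i+2}, f′(x) = 2x + 9. Iterate:
  r_0 = 12 (mod 13)
  r_1 = 64 (mod 169)
Final: r = 64 satisfies f(r) ≡ 0 mod 13^2.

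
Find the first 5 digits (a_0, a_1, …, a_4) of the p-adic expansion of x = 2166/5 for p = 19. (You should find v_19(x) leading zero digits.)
(a_0, …, a_4) = (0, 0, 5, 15, 3)

v_19(2166/5) = 2, so a_0 = ... = a_1 = 0. Factor out: x = 19^2 · u with u = 6/5 a unit in ℤ_19. Expand u iteratively via a_{v+i} = u_i mod 19, u_{i+1} = (u_i − a_{v+i})/19:
  u_0 = 6/5;  a_2 = 5;  u_1 = (u_0 − 5)/19 = -1/5
  u_1 = -1/5;  a_3 = 15;  u_2 = (u_1 − 15)/19 = -4/5
  u_2 = -4/5;  a_4 = 3;  u_3 = (u_2 − 3)/19 = -1/5
Digits: (0, 0, 5, 15, 3).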